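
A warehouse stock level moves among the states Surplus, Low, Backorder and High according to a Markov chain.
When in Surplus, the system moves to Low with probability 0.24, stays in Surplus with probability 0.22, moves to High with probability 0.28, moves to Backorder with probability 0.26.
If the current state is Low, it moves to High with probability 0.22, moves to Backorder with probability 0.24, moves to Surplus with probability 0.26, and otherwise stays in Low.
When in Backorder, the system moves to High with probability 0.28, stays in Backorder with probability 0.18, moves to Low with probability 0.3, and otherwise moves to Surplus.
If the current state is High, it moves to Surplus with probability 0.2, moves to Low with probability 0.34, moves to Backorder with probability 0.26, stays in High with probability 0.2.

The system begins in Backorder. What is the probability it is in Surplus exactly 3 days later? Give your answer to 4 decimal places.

0.2316

Propagate the distribution vector 3 days from Backorder.
After 0 days: (0.0000, 0.0000, 1.0000, 0.0000)
After 1 day: (0.2400, 0.3000, 0.1800, 0.2800)
After 2 days: (0.2300, 0.2908, 0.2396, 0.2396)
After 3 days: (0.2316, 0.2900, 0.2350, 0.2434)
P(in Surplus after 3 days) = 0.2316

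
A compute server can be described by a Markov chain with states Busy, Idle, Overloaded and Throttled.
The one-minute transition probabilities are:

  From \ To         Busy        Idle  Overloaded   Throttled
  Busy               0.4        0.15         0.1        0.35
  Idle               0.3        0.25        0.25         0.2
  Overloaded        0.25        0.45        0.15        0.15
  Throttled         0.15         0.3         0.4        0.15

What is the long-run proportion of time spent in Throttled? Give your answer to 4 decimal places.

Let the stationary distribution be π with π = πP and π_1 + π_2 + π_3 + π_4 = 1.
π_1 = 0.4·π_1 + 0.3·π_2 + 0.25·π_3 + 0.15·π_4
π_2 = 0.15·π_1 + 0.25·π_2 + 0.45·π_3 + 0.3·π_4
π_3 = 0.1·π_1 + 0.25·π_2 + 0.15·π_3 + 0.4·π_4
Solving with the normalization constraint gives π = (0.2844, 0.2763, 0.2186, 0.2207).
So the stationary probability of Throttled is 0.2207.

0.2207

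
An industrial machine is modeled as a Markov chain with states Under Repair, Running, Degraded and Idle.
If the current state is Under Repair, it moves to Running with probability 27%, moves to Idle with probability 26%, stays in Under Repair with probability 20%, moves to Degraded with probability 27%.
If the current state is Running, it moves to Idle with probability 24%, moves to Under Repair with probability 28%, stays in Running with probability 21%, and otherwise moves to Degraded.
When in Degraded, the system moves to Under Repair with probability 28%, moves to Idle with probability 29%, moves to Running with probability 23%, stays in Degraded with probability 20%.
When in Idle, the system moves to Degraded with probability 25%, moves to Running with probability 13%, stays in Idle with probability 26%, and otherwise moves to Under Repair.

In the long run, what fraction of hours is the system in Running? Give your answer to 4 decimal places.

0.2106

Let the stationary distribution be π with π = πP and π_1 + π_2 + π_3 + π_4 = 1.
π_1 = 0.2·π_1 + 0.28·π_2 + 0.28·π_3 + 0.36·π_4
π_2 = 0.27·π_1 + 0.21·π_2 + 0.23·π_3 + 0.13·π_4
π_3 = 0.27·π_1 + 0.27·π_2 + 0.2·π_3 + 0.25·π_4
Solving with the normalization constraint gives π = (0.2788, 0.2106, 0.2474, 0.2632).
So the stationary probability of Running is 0.2106.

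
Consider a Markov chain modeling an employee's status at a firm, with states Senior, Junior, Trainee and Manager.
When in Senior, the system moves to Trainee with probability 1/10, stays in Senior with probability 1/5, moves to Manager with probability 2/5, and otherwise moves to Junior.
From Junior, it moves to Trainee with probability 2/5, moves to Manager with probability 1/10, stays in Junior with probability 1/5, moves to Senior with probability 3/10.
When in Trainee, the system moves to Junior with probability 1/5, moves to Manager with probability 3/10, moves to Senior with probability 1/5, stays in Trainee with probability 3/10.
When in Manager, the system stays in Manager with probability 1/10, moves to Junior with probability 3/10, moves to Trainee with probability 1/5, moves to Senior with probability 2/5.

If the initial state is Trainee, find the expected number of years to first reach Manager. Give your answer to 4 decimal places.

Let t(s) be the expected number of years to first reach Manager from state s, with t(Manager) = 0. Conditioning on the first year:
t(Senior) = 1 + 0.2·t(Senior) + 0.3·t(Junior) + 0.1·t(Trainee)
t(Junior) = 1 + 0.3·t(Senior) + 0.2·t(Junior) + 0.4·t(Trainee)
t(Trainee) = 1 + 0.2·t(Senior) + 0.2·t(Junior) + 0.3·t(Trainee)
Solving: t(Senior) = 3.3091, t(Junior) = 4.2909, t(Trainee) = 3.6000.
Expected years from Trainee to Manager: 3.6000.

3.6000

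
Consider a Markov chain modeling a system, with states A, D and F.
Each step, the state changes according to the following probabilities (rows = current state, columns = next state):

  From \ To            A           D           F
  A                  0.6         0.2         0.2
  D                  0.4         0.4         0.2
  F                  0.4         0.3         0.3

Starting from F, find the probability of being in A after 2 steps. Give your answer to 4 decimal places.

0.4800

Sum over the intermediate state after 1 step:
P = P(F→A)·P(A→A) + P(F→D)·P(D→A) + P(F→F)·P(F→A)
  = 0.4×0.6 + 0.3×0.4 + 0.3×0.4
  = 0.2400 + 0.1200 + 0.1200 = 0.4800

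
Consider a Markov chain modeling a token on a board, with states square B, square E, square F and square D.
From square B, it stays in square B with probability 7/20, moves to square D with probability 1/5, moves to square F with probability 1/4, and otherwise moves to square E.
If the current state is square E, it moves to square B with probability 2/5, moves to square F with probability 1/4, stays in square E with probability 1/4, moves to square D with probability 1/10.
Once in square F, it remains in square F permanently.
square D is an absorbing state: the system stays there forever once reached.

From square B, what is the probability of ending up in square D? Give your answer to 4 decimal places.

Let h(s) be the probability of absorption at square D starting from transient state s. Then h(square D) = 1 and h(square F) = 0. By first-step analysis:
h(square B) = 0.35·h(square B) + 0.2·h(square E) + 0.25·0 + 0.2·1
h(square E) = 0.4·h(square B) + 0.25·h(square E) + 0.25·0 + 0.1·1
Solving: h(square B) = 0.4172, h(square E) = 0.3558.
Starting from square B, the probability is 0.4172.

0.4172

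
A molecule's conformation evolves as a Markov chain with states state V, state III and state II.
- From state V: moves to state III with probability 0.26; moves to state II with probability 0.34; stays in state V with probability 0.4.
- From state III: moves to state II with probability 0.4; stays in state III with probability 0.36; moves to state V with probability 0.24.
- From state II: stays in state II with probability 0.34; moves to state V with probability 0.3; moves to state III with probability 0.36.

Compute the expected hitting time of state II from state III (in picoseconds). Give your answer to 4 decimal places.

2.6119

Let t(s) be the expected number of picoseconds to first reach state II from state s, with t(state II) = 0. Conditioning on the first picosecond:
t(state V) = 1 + 0.4·t(state V) + 0.26·t(state III)
t(state III) = 1 + 0.24·t(state V) + 0.36·t(state III)
Solving: t(state V) = 2.7985, t(state III) = 2.6119.
Expected picoseconds from state III to state II: 2.6119.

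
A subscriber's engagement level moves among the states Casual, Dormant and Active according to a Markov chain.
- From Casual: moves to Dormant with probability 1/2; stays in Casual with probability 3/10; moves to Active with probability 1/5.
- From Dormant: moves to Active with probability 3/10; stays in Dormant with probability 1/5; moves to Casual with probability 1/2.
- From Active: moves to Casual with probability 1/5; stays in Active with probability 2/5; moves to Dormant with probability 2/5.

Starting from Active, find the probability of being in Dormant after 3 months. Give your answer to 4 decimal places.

Propagate the distribution vector 3 months from Active.
After 0 months: (0.0000, 0.0000, 1.0000)
After 1 month: (0.2000, 0.4000, 0.4000)
After 2 months: (0.3400, 0.3400, 0.3200)
After 3 months: (0.3360, 0.3660, 0.2980)
P(in Dormant after 3 months) = 0.3660

0.3660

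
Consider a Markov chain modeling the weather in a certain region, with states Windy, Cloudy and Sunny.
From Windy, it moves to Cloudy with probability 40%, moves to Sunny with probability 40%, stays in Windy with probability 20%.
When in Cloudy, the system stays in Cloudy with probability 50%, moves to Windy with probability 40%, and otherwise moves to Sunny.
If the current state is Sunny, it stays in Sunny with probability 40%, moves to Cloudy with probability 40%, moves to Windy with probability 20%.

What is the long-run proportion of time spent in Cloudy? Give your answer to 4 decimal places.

Let the stationary distribution be π with π = πP and π_1 + π_2 + π_3 = 1.
π_1 = 0.2·π_1 + 0.4·π_2 + 0.2·π_3
π_2 = 0.4·π_1 + 0.5·π_2 + 0.4·π_3
Solving with the normalization constraint gives π = (0.2889, 0.4444, 0.2667).
So the stationary probability of Cloudy is 0.4444.

0.4444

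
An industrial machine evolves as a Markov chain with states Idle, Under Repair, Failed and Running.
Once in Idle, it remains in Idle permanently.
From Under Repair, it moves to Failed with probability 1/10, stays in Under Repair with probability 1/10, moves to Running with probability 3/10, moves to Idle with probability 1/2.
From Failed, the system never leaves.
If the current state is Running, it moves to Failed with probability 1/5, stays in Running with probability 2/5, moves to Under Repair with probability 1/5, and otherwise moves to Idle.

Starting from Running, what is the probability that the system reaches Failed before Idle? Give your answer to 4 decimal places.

0.4167

Let h(s) be the probability of absorption at Failed starting from transient state s. Then h(Failed) = 1 and h(Idle) = 0. By first-step analysis:
h(Under Repair) = 0.5·0 + 0.1·h(Under Repair) + 0.1·1 + 0.3·h(Running)
h(Running) = 0.2·0 + 0.2·h(Under Repair) + 0.2·1 + 0.4·h(Running)
Solving: h(Under Repair) = 0.2500, h(Running) = 0.4167.
Starting from Running, the probability is 0.4167.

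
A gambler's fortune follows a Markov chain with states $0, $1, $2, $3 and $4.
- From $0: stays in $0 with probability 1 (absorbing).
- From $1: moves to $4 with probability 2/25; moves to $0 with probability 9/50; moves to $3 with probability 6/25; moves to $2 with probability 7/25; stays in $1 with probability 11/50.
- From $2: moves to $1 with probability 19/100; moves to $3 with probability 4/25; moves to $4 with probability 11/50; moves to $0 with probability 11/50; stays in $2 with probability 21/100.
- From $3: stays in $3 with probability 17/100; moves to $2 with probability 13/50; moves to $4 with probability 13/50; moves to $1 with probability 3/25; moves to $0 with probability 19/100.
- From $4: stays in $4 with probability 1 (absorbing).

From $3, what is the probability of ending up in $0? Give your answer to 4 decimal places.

0.4684

Let h(s) be the probability of absorption at $0 starting from transient state s. Then h($0) = 1 and h($4) = 0. By first-step analysis:
h($1) = 0.18·1 + 0.22·h($1) + 0.28·h($2) + 0.24·h($3) + 0.08·0
h($2) = 0.22·1 + 0.19·h($1) + 0.21·h($2) + 0.16·h($3) + 0.22·0
h($3) = 0.19·1 + 0.12·h($1) + 0.26·h($2) + 0.17·h($3) + 0.26·0
Solving: h($1) = 0.5570, h($2) = 0.5073, h($3) = 0.4684.
Starting from $3, the probability is 0.4684.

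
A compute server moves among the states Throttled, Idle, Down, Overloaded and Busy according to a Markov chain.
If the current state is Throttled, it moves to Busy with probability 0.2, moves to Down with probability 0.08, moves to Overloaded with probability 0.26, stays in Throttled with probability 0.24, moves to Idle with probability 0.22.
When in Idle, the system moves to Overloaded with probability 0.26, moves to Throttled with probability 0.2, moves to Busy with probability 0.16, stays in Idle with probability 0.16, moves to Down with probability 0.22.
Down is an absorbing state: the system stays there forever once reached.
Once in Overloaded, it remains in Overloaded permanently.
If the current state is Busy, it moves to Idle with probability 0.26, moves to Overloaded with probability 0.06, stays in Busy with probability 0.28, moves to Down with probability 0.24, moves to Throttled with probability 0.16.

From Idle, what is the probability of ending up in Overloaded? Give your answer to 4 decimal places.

Let h(s) be the probability of absorption at Overloaded starting from transient state s. Then h(Overloaded) = 1 and h(Down) = 0. By first-step analysis:
h(Throttled) = 0.24·h(Throttled) + 0.22·h(Idle) + 0.08·0 + 0.26·1 + 0.2·h(Busy)
h(Idle) = 0.2·h(Throttled) + 0.16·h(Idle) + 0.22·0 + 0.26·1 + 0.16·h(Busy)
h(Busy) = 0.16·h(Throttled) + 0.26·h(Idle) + 0.24·0 + 0.06·1 + 0.28·h(Busy)
Solving: h(Throttled) = 0.6036, h(Idle) = 0.5312, h(Busy) = 0.4093.
Starting from Idle, the probability is 0.5312.

0.5312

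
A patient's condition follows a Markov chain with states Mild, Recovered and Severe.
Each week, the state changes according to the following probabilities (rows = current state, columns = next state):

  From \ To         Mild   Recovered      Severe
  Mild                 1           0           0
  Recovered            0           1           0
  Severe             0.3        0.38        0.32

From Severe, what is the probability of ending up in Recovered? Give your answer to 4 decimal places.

0.5588

Let h(s) be the probability of absorption at Recovered starting from transient state s. Then h(Recovered) = 1 and h(Mild) = 0. By first-step analysis:
h(Severe) = 0.3·0 + 0.38·1 + 0.32·h(Severe)
Solving: h(Severe) = 0.5588.
Starting from Severe, the probability is 0.5588.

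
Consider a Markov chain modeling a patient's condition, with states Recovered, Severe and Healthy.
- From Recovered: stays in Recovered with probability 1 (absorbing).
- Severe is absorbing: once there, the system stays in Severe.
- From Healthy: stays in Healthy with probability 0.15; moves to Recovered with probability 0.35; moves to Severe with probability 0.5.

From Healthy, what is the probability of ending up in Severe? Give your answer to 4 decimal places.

0.5882

Let h(s) be the probability of absorption at Severe starting from transient state s. Then h(Severe) = 1 and h(Recovered) = 0. By first-step analysis:
h(Healthy) = 0.35·0 + 0.5·1 + 0.15·h(Healthy)
Solving: h(Healthy) = 0.5882.
Starting from Healthy, the probability is 0.5882.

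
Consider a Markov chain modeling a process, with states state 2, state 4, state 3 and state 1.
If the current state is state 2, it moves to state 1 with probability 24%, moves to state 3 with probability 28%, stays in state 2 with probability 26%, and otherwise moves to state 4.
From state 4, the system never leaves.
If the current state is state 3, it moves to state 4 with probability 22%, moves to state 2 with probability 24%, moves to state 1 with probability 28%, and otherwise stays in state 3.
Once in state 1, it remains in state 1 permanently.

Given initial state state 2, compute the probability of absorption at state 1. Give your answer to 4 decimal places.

0.5329

Let h(s) be the probability of absorption at state 1 starting from transient state s. Then h(state 1) = 1 and h(state 4) = 0. By first-step analysis:
h(state 2) = 0.26·h(state 2) + 0.22·0 + 0.28·h(state 3) + 0.24·1
h(state 3) = 0.24·h(state 2) + 0.22·0 + 0.26·h(state 3) + 0.28·1
Solving: h(state 2) = 0.5329, h(state 3) = 0.5512.
Starting from state 2, the probability is 0.5329.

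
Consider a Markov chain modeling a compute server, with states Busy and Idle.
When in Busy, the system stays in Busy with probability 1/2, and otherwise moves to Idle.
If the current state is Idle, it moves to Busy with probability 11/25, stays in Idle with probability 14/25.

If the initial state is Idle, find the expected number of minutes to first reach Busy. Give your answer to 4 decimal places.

2.2727

Let t(s) be the expected number of minutes to first reach Busy from state s, with t(Busy) = 0. Conditioning on the first minute:
t(Idle) = 1 + 0.56·t(Idle)
Solving: t(Idle) = 2.2727.
Expected minutes from Idle to Busy: 2.2727.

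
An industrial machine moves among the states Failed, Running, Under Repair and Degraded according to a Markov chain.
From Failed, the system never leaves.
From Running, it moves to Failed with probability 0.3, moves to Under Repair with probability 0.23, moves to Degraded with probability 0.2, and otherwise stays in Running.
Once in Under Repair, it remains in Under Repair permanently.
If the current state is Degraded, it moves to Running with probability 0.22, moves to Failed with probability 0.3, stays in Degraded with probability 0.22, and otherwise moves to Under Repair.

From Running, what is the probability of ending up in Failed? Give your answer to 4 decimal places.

0.5596

Let h(s) be the probability of absorption at Failed starting from transient state s. Then h(Failed) = 1 and h(Under Repair) = 0. By first-step analysis:
h(Running) = 0.3·1 + 0.27·h(Running) + 0.23·0 + 0.2·h(Degraded)
h(Degraded) = 0.3·1 + 0.22·h(Running) + 0.26·0 + 0.22·h(Degraded)
Solving: h(Running) = 0.5596, h(Degraded) = 0.5424.
Starting from Running, the probability is 0.5596.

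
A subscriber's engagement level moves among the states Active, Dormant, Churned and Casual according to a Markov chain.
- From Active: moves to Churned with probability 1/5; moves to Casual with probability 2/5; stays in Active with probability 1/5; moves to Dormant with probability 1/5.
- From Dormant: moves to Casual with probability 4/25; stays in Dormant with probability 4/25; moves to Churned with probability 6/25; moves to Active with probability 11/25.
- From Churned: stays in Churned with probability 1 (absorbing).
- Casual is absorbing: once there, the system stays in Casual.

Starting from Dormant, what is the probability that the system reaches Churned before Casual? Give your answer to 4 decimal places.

0.4795

Let h(s) be the probability of absorption at Churned starting from transient state s. Then h(Churned) = 1 and h(Casual) = 0. By first-step analysis:
h(Active) = 0.2·h(Active) + 0.2·h(Dormant) + 0.2·1 + 0.4·0
h(Dormant) = 0.44·h(Active) + 0.16·h(Dormant) + 0.24·1 + 0.16·0
Solving: h(Active) = 0.3699, h(Dormant) = 0.4795.
Starting from Dormant, the probability is 0.4795.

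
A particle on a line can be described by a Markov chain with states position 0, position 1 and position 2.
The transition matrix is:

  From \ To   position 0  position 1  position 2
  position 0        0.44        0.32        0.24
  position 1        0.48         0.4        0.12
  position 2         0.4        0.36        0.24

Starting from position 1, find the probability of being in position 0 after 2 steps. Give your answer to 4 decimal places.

0.4512

Sum over the intermediate state after 1 step:
P = P(position 1→position 0)·P(position 0→position 0) + P(position 1→position 1)·P(position 1→position 0) + P(position 1→position 2)·P(position 2→position 0)
  = 0.48×0.44 + 0.4×0.48 + 0.12×0.4
  = 0.2112 + 0.1920 + 0.0480 = 0.4512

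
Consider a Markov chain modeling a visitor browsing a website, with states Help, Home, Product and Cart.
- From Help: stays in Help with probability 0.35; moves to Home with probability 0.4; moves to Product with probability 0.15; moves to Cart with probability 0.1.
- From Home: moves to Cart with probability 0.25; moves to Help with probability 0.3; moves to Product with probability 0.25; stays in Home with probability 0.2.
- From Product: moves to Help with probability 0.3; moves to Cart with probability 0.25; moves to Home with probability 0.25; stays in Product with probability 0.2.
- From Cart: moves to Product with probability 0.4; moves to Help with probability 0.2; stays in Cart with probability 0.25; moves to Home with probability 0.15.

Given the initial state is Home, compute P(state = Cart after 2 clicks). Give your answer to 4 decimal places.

Propagate the distribution vector 2 clicks from Home.
After 0 clicks: (0.0000, 1.0000, 0.0000, 0.0000)
After 1 click: (0.3000, 0.2000, 0.2500, 0.2500)
After 2 clicks: (0.2900, 0.2600, 0.2450, 0.2050)
P(in Cart after 2 clicks) = 0.2050

0.2050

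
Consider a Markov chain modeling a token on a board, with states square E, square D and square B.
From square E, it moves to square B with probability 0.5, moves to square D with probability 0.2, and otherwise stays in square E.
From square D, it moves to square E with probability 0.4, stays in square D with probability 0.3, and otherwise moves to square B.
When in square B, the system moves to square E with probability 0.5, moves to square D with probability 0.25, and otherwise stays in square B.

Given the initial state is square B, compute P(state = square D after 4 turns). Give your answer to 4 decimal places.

Propagate the distribution vector 4 turns from square B.
After 0 turns: (0.0000, 0.0000, 1.0000)
After 1 turn: (0.5000, 0.2500, 0.2500)
After 2 turns: (0.3750, 0.2375, 0.3875)
After 3 turns: (0.4013, 0.2431, 0.3556)
After 4 turns: (0.3954, 0.2421, 0.3625)
P(in square D after 4 turns) = 0.2421

0.2421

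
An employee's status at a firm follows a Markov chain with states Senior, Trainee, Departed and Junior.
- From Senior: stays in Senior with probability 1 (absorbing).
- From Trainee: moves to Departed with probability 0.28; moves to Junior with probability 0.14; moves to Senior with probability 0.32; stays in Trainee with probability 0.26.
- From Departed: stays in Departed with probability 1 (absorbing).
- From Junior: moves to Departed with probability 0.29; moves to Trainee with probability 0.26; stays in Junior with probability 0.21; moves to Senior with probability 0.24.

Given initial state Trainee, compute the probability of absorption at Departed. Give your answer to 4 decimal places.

Let h(s) be the probability of absorption at Departed starting from transient state s. Then h(Departed) = 1 and h(Senior) = 0. By first-step analysis:
h(Trainee) = 0.32·0 + 0.26·h(Trainee) + 0.28·1 + 0.14·h(Junior)
h(Junior) = 0.24·0 + 0.26·h(Trainee) + 0.29·1 + 0.21·h(Junior)
Solving: h(Trainee) = 0.4776, h(Junior) = 0.5243.
Starting from Trainee, the probability is 0.4776.

0.4776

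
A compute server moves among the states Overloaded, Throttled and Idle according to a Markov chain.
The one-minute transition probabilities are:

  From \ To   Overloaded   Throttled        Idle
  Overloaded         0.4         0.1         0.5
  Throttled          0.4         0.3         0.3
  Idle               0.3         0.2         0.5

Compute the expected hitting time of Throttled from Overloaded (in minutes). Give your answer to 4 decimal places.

6.6667

Let t(s) be the expected number of minutes to first reach Throttled from state s, with t(Throttled) = 0. Conditioning on the first minute:
t(Overloaded) = 1 + 0.4·t(Overloaded) + 0.5·t(Idle)
t(Idle) = 1 + 0.3·t(Overloaded) + 0.5·t(Idle)
Solving: t(Overloaded) = 6.6667, t(Idle) = 6.0000.
Expected minutes from Overloaded to Throttled: 6.6667.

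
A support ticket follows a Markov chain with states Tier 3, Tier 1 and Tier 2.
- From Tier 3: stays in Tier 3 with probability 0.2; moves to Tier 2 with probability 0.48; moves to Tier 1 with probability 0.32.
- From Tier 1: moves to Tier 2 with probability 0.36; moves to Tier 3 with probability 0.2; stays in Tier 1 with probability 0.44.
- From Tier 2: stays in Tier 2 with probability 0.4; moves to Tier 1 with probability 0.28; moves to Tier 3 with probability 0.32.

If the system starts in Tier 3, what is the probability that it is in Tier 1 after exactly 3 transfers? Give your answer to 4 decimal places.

Propagate the distribution vector 3 transfers from Tier 3.
After 0 transfers: (1.0000, 0.0000, 0.0000)
After 1 transfer: (0.2000, 0.3200, 0.4800)
After 2 transfers: (0.2576, 0.3392, 0.4032)
After 3 transfers: (0.2484, 0.3446, 0.4070)
P(in Tier 1 after 3 transfers) = 0.3446

0.3446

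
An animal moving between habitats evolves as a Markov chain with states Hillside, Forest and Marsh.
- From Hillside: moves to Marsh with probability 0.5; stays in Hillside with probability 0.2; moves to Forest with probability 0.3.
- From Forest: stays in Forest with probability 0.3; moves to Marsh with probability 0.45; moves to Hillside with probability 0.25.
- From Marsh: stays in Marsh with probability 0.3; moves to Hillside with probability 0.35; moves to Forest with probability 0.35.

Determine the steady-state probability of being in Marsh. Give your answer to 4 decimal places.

Let the stationary distribution be π with π = πP and π_1 + π_2 + π_3 = 1.
π_1 = 0.2·π_1 + 0.25·π_2 + 0.35·π_3
π_2 = 0.3·π_1 + 0.3·π_2 + 0.35·π_3
Solving with the normalization constraint gives π = (0.2765, 0.3202, 0.4033).
So the stationary probability of Marsh is 0.4033.

0.4033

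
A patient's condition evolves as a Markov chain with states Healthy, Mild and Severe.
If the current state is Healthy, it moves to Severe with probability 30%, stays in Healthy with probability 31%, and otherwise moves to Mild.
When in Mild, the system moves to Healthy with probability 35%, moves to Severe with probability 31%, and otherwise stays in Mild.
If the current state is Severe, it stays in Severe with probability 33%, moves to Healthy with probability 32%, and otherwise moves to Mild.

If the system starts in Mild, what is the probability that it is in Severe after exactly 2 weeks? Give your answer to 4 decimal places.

Sum over the intermediate state after 1 week:
P = P(Mild→Healthy)·P(Healthy→Severe) + P(Mild→Mild)·P(Mild→Severe) + P(Mild→Severe)·P(Severe→Severe)
  = 0.35×0.3 + 0.34×0.31 + 0.31×0.33
  = 0.1050 + 0.1054 + 0.1023 = 0.3127

0.3127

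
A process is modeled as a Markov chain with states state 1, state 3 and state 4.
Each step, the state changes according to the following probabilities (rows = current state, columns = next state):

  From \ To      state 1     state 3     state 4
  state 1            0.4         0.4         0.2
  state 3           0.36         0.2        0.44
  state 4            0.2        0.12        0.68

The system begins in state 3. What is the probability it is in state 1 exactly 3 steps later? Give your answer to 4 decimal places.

0.2987

Propagate the distribution vector 3 steps from state 3.
After 0 steps: (0.0000, 1.0000, 0.0000)
After 1 step: (0.3600, 0.2000, 0.4400)
After 2 steps: (0.3040, 0.2368, 0.4592)
After 3 steps: (0.2987, 0.2241, 0.4772)
P(in state 1 after 3 steps) = 0.2987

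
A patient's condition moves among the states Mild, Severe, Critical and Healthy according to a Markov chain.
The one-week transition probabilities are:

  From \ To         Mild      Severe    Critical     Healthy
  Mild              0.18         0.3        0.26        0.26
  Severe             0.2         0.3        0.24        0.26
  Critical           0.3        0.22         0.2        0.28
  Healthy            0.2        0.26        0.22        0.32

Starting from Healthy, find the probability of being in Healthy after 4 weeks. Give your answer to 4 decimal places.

Propagate the distribution vector 4 weeks from Healthy.
After 0 weeks: (0.0000, 0.0000, 0.0000, 1.0000)
After 1 week: (0.2000, 0.2600, 0.2200, 0.3200)
After 2 weeks: (0.2180, 0.2696, 0.2288, 0.2836)
After 3 weeks: (0.2185, 0.2704, 0.2295, 0.2816)
After 4 weeks: (0.2186, 0.2704, 0.2296, 0.2815)
P(in Healthy after 4 weeks) = 0.2815

0.2815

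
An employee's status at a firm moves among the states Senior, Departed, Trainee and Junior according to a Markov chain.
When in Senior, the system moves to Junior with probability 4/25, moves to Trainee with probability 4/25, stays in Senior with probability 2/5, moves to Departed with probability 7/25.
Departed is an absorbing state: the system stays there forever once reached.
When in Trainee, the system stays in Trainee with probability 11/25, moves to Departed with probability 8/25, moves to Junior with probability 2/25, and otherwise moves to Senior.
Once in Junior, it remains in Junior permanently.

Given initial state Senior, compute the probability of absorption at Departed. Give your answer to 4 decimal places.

Let h(s) be the probability of absorption at Departed starting from transient state s. Then h(Departed) = 1 and h(Junior) = 0. By first-step analysis:
h(Senior) = 0.4·h(Senior) + 0.28·1 + 0.16·h(Trainee) + 0.16·0
h(Trainee) = 0.16·h(Senior) + 0.32·1 + 0.44·h(Trainee) + 0.08·0
Solving: h(Senior) = 0.6701, h(Trainee) = 0.7629.
Starting from Senior, the probability is 0.6701.

0.6701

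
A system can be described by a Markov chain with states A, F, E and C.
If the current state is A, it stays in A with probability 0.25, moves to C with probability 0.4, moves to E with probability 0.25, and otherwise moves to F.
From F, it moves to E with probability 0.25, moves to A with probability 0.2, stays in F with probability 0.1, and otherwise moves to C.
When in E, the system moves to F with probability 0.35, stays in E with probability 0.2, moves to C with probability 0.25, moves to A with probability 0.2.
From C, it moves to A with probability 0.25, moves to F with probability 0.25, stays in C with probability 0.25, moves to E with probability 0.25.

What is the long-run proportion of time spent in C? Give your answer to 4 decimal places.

0.3258

Let the stationary distribution be π with π = πP and π_1 + π_2 + π_3 + π_4 = 1.
π_1 = 0.25·π_1 + 0.2·π_2 + 0.2·π_3 + 0.25·π_4
π_2 = 0.1·π_1 + 0.1·π_2 + 0.35·π_3 + 0.25·π_4
π_3 = 0.25·π_1 + 0.25·π_2 + 0.2·π_3 + 0.25·π_4
Solving with the normalization constraint gives π = (0.2277, 0.2084, 0.2381, 0.3258).
So the stationary probability of C is 0.3258.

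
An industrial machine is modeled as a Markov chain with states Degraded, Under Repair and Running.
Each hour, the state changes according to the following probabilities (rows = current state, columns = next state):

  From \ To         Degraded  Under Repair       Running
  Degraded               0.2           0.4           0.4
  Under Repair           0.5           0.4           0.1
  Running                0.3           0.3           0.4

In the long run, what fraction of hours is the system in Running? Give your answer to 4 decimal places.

Let the stationary distribution be π with π = πP and π_1 + π_2 + π_3 = 1.
π_1 = 0.2·π_1 + 0.5·π_2 + 0.3·π_3
π_2 = 0.4·π_1 + 0.4·π_2 + 0.3·π_3
Solving with the normalization constraint gives π = (0.3402, 0.3711, 0.2887).
So the stationary probability of Running is 0.2887.

0.2887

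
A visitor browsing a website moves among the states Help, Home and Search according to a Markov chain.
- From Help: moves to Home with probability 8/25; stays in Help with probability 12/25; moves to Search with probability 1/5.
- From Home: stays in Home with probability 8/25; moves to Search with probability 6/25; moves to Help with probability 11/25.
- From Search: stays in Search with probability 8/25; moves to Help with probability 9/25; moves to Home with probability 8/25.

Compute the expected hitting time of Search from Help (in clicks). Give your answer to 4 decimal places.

Let t(s) be the expected number of clicks to first reach Search from state s, with t(Search) = 0. Conditioning on the first click:
t(Help) = 1 + 0.48·t(Help) + 0.32·t(Home)
t(Home) = 1 + 0.44·t(Help) + 0.32·t(Home)
Solving: t(Help) = 4.6992, t(Home) = 4.5113.
Expected clicks from Help to Search: 4.6992.

4.6992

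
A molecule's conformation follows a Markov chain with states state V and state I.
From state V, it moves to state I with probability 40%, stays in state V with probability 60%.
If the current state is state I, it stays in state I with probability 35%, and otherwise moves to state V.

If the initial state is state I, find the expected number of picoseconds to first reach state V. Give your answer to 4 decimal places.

1.5385

Let t(s) be the expected number of picoseconds to first reach state V from state s, with t(state V) = 0. Conditioning on the first picosecond:
t(state I) = 1 + 0.35·t(state I)
Solving: t(state I) = 1.5385.
Expected picoseconds from state I to state V: 1.5385.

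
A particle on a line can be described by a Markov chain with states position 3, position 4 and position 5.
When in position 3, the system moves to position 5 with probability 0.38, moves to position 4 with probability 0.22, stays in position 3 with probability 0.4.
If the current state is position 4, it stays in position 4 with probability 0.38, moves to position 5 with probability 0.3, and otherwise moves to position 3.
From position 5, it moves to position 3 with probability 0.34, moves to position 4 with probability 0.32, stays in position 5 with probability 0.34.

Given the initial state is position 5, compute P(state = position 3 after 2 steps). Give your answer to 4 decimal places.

0.3540

Sum over the intermediate state after 1 step:
P = P(position 5→position 3)·P(position 3→position 3) + P(position 5→position 4)·P(position 4→position 3) + P(position 5→position 5)·P(position 5→position 3)
  = 0.34×0.4 + 0.32×0.32 + 0.34×0.34
  = 0.1360 + 0.1024 + 0.1156 = 0.3540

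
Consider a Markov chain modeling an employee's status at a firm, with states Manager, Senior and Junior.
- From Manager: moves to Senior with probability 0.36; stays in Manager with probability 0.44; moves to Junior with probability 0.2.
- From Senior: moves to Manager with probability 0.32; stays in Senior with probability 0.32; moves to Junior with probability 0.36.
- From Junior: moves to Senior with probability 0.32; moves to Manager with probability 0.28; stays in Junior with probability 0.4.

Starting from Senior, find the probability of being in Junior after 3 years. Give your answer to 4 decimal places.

Propagate the distribution vector 3 years from Senior.
After 0 years: (0.0000, 1.0000, 0.0000)
After 1 year: (0.3200, 0.3200, 0.3600)
After 2 years: (0.3440, 0.3328, 0.3232)
After 3 years: (0.3484, 0.3338, 0.3179)
P(in Junior after 3 years) = 0.3179

0.3179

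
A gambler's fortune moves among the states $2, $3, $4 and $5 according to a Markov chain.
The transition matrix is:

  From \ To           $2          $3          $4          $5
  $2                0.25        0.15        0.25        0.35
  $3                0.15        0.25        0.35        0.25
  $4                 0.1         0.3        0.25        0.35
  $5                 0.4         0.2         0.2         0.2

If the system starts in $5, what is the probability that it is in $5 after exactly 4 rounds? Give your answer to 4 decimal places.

Propagate the distribution vector 4 rounds from $5.
After 0 rounds: (0.0000, 0.0000, 0.0000, 1.0000)
After 1 round: (0.4000, 0.2000, 0.2000, 0.2000)
After 2 rounds: (0.2300, 0.2100, 0.2600, 0.3000)
After 3 rounds: (0.2350, 0.2250, 0.2560, 0.2840)
After 4 rounds: (0.2317, 0.2251, 0.2583, 0.2849)
P(in $5 after 4 rounds) = 0.2849

0.2849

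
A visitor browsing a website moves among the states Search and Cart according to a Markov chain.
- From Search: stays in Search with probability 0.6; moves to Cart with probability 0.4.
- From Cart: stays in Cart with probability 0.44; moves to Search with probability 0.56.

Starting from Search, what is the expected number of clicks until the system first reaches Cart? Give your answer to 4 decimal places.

Let t(s) be the expected number of clicks to first reach Cart from state s, with t(Cart) = 0. Conditioning on the first click:
t(Search) = 1 + 0.6·t(Search)
Solving: t(Search) = 2.5000.
Expected clicks from Search to Cart: 2.5000.

2.5000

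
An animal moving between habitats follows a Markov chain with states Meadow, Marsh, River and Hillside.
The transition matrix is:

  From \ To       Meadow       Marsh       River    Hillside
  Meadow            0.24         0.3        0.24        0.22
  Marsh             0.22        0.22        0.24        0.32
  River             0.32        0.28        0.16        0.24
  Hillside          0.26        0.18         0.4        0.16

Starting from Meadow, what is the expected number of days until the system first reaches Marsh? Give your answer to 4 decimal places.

Let t(s) be the expected number of days to first reach Marsh from state s, with t(Marsh) = 0. Conditioning on the first day:
t(Meadow) = 1 + 0.24·t(Meadow) + 0.24·t(River) + 0.22·t(Hillside)
t(River) = 1 + 0.32·t(Meadow) + 0.16·t(River) + 0.24·t(Hillside)
t(Hillside) = 1 + 0.26·t(Meadow) + 0.4·t(River) + 0.16·t(Hillside)
Solving: t(Meadow) = 3.7113, t(River) = 3.7880, t(Hillside) = 4.1430.
Expected days from Meadow to Marsh: 3.7113.

3.7113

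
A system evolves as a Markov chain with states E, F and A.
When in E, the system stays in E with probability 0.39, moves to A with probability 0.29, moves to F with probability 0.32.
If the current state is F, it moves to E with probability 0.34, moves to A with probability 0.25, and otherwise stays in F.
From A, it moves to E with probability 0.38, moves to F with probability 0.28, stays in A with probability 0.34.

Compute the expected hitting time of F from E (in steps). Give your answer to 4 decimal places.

Let t(s) be the expected number of steps to first reach F from state s, with t(F) = 0. Conditioning on the first step:
t(E) = 1 + 0.39·t(E) + 0.29·t(A)
t(A) = 1 + 0.38·t(E) + 0.34·t(A)
Solving: t(E) = 3.2490, t(A) = 3.3858.
Expected steps from E to F: 3.2490.

3.2490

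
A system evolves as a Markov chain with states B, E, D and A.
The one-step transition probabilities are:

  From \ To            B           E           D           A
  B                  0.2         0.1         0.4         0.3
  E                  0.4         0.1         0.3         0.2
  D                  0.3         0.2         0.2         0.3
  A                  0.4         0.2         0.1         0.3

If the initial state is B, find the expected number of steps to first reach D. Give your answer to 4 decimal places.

3.3224

Let t(s) be the expected number of steps to first reach D from state s, with t(D) = 0. Conditioning on the first step:
t(B) = 1 + 0.2·t(B) + 0.1·t(E) + 0.3·t(A)
t(E) = 1 + 0.4·t(B) + 0.1·t(E) + 0.2·t(A)
t(A) = 1 + 0.4·t(B) + 0.2·t(E) + 0.3·t(A)
Solving: t(B) = 3.3224, t(E) = 3.5526, t(A) = 4.3421.
Expected steps from B to D: 3.3224.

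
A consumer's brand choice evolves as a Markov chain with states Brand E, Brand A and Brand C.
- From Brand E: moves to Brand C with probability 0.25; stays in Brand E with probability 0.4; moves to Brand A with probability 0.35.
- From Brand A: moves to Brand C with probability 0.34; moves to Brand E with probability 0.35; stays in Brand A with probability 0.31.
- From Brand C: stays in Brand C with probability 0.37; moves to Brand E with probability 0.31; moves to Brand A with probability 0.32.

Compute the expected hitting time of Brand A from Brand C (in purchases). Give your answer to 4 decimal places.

3.0283

Let t(s) be the expected number of purchases to first reach Brand A from state s, with t(Brand A) = 0. Conditioning on the first purchase:
t(Brand E) = 1 + 0.4·t(Brand E) + 0.25·t(Brand C)
t(Brand C) = 1 + 0.31·t(Brand E) + 0.37·t(Brand C)
Solving: t(Brand E) = 2.9285, t(Brand C) = 3.0283.
Expected purchases from Brand C to Brand A: 3.0283.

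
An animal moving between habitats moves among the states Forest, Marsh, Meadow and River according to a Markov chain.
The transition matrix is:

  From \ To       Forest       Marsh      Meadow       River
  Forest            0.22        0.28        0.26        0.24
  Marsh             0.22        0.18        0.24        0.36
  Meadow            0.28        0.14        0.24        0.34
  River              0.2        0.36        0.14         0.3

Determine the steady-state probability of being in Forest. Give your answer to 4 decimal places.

0.2266

Let the stationary distribution be π with π = πP and π_1 + π_2 + π_3 + π_4 = 1.
π_1 = 0.22·π_1 + 0.22·π_2 + 0.28·π_3 + 0.2·π_4
π_2 = 0.28·π_1 + 0.18·π_2 + 0.14·π_3 + 0.36·π_4
π_3 = 0.26·π_1 + 0.24·π_2 + 0.24·π_3 + 0.14·π_4
Solving with the normalization constraint gives π = (0.2266, 0.2499, 0.2135, 0.3099).
So the stationary probability of Forest is 0.2266.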